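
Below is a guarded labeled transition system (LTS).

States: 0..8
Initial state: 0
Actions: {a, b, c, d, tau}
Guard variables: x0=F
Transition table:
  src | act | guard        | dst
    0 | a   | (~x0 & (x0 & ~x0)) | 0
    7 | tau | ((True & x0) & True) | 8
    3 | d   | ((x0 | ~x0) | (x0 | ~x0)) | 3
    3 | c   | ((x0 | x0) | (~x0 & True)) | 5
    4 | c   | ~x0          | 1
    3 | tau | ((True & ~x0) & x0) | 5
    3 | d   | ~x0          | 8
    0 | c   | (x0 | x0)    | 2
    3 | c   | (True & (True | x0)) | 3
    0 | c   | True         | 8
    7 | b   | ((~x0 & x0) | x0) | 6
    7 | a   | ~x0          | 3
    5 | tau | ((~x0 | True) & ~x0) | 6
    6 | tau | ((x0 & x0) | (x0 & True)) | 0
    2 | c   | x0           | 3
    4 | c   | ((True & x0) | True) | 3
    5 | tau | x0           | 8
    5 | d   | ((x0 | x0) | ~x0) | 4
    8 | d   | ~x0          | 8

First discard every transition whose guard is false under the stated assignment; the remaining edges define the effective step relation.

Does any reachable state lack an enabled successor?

Answer: DEADLOCK-FREE

Trace:
Reachable = {0,8}
  0: c→8  [1 exit(s)]
  8: d→8  [1 exit(s)]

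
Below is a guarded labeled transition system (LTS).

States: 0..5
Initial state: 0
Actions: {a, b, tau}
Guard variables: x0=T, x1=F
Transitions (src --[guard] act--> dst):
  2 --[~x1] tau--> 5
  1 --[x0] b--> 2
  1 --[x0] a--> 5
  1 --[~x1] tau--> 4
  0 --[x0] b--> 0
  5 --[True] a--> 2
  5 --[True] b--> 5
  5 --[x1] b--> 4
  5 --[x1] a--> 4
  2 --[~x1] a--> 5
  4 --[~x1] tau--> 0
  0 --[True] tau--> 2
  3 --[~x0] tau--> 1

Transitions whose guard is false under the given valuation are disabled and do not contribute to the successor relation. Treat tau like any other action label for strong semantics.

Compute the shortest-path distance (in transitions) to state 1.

Breadth-first toward 1:
  Layer 0: {0}
  Layer 1: {2}
  Layer 2: {5}
1 never appears.

Answer: UNREACHABLE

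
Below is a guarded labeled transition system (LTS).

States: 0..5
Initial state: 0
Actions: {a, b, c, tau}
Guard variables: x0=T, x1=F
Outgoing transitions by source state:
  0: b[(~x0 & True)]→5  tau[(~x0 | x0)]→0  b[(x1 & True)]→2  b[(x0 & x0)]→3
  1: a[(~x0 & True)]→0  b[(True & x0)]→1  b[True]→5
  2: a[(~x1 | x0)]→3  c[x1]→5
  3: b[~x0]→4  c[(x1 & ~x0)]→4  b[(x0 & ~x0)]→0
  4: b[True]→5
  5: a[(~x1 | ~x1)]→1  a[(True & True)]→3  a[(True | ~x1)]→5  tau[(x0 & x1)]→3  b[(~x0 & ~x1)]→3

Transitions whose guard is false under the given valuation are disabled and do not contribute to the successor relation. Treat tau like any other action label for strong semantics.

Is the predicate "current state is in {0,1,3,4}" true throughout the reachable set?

Inv-set: {0,1,3,4}
R = {0,3}
  0: ok
  3: ok

Answer: INVARIANT HOLDS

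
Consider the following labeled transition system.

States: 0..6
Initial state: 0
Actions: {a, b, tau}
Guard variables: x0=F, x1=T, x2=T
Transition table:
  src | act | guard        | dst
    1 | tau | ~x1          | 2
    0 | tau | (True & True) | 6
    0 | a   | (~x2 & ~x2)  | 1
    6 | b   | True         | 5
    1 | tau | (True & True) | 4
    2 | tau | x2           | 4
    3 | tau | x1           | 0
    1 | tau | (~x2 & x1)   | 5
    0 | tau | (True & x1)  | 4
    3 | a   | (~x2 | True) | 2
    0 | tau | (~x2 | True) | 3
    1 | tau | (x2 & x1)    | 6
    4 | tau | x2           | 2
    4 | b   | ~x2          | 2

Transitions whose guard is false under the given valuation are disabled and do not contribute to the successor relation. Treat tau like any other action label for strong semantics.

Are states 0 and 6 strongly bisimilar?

Answer: NOT BISIMILAR

Trace:
Refine partition for ~:
  round 0: {{0,1,2,3,4,5,6}}
  round 1: {{0,1,2,4},{3},{5},{6}}
  round 2: {{0},{1},{2,4},{3},{5},{6}}
6 equivalence class(es) (converged in 3)
0∈{0}, 6∈{6}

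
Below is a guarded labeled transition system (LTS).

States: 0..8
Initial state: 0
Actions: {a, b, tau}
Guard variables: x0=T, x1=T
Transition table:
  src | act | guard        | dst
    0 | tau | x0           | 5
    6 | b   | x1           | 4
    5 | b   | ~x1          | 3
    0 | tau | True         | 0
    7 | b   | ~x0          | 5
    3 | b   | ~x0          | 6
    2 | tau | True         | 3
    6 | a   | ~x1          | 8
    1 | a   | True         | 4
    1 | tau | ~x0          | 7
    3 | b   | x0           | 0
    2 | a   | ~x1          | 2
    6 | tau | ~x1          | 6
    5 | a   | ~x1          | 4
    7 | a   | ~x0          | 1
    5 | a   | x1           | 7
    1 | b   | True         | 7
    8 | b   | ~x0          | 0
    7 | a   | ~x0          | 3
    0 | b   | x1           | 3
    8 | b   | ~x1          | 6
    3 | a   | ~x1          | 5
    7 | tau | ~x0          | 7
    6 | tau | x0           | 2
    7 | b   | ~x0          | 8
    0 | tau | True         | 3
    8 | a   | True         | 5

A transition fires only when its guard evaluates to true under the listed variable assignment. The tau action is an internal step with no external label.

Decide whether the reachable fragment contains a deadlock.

R = {0,3,5,7}
  0: b→3  tau→0  tau→3  tau→5  [4 exit(s)]
  3: b→0  [1 exit(s)]
  5: a→7  [1 exit(s)]
  7: ∅  [no exit]
Path to 7: tau·a

Answer: DEADLOCK at state 7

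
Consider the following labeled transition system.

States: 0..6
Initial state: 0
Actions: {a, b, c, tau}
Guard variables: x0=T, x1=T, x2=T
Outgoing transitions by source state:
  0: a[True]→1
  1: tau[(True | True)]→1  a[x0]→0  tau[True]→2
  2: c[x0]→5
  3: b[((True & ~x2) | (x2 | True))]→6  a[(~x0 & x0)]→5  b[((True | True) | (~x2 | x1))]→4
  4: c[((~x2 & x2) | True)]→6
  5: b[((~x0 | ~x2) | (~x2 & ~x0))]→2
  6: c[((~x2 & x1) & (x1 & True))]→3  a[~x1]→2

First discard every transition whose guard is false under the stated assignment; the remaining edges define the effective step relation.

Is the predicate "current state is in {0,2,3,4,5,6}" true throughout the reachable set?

Safe = {0,2,3,4,5,6}
R = {0,1,2,5}
  0: safe
  1: ✗ unsafe
  2: safe
  5: safe
reach 1 via a — violates

Answer: INVARIANT VIOLATED at state 1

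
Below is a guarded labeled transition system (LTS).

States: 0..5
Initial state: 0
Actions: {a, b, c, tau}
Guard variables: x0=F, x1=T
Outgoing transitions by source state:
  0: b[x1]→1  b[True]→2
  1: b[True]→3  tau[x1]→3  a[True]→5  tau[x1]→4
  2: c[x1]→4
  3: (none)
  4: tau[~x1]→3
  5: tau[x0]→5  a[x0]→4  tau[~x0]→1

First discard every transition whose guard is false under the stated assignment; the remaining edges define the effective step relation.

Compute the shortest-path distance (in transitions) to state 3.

BFS to 3:
  depth 0: {0}
  depth 1: {1,2}
  depth 2: {3,4,5}
first hit 3 at d=2 via b·b

Answer: 2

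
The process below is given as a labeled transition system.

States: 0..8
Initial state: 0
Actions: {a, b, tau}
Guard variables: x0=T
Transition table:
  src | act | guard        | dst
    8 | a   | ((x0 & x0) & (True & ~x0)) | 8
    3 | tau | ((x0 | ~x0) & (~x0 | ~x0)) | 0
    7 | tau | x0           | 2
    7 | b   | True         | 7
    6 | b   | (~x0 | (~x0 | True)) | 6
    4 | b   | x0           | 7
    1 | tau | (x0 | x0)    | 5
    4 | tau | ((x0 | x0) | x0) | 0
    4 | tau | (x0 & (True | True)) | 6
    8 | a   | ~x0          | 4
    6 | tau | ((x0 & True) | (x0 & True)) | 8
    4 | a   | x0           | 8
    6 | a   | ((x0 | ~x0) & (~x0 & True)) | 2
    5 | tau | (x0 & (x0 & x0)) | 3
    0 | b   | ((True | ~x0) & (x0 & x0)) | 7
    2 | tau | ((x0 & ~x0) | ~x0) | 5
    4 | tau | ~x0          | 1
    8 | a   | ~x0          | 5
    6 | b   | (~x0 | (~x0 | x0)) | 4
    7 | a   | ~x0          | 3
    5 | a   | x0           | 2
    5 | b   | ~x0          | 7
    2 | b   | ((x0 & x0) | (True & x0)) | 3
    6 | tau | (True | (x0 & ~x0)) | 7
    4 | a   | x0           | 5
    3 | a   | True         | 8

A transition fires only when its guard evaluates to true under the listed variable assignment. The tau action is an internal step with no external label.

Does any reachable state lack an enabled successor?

Answer: DEADLOCK at state 8

Trace:
Reachable = {0,2,3,7,8}
  0: b→7  [1 exit(s)]
  2: b→3  [1 exit(s)]
  3: a→8  [1 exit(s)]
  7: b→7  tau→2  [2 exit(s)]
  8: ∅  [no exit]
Path to 8: b·tau·b·a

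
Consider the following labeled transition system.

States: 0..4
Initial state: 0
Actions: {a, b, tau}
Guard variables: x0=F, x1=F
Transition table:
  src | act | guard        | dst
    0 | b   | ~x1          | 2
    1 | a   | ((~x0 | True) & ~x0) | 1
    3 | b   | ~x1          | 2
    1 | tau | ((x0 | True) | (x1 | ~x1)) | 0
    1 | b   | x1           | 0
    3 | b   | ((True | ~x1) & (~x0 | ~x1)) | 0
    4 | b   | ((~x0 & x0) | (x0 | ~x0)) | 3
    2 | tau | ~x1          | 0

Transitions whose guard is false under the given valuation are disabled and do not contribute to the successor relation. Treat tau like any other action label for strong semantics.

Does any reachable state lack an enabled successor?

Reachable = {0,2}
  0: b→2  [1 out]
  2: tau→0  [1 out]

Answer: DEADLOCK-FREE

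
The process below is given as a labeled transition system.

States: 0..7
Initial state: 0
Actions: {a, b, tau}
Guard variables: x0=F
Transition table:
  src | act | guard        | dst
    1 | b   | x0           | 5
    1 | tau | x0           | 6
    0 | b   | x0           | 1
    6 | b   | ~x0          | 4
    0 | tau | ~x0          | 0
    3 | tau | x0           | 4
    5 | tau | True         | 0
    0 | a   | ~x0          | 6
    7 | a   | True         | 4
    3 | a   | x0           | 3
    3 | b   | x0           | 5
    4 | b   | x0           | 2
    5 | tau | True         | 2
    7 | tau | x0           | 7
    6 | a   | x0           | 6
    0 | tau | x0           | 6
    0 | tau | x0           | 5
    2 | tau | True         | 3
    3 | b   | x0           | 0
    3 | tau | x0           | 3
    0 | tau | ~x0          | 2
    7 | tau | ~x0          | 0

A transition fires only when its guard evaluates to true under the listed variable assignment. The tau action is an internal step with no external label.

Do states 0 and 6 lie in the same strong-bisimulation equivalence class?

Answer: NOT BISIMILAR

Trace:
Compute ~ classes (split until stable):
  round 0: {{0,1,2,3,4,5,6,7}}
  round 1: {{0,7},{1,3,4},{2,5},{6}}
  round 2: {{0},{1,3,4},{2},{5},{6},{7}}
Fixed point at round 3; 6 class(es).
[0]={0}  [6]={6}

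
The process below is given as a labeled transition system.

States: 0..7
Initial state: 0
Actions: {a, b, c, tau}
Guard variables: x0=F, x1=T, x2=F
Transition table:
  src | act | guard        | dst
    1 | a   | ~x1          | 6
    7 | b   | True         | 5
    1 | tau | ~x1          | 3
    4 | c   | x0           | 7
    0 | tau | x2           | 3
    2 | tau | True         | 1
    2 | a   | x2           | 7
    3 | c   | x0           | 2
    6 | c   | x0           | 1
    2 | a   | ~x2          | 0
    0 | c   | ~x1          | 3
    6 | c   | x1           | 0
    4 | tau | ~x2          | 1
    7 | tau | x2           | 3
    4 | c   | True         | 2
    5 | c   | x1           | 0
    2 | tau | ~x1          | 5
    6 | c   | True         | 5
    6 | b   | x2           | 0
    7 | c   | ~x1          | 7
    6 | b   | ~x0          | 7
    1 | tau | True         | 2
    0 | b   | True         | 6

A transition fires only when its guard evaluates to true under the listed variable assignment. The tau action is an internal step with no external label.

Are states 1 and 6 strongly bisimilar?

Compute ~ classes (split until stable):
  P[0] = {{0,1,2,3,4,5,6,7}}
  P[1] = {{0,7},{1},{2},{3},{4},{5},{6}}
  P[2] = {{0},{1},{2},{3},{4},{5},{6},{7}}
stable after 3 split(s): 8 block(s)
1∈{1}, 6∈{6}

Answer: NOT BISIMILAR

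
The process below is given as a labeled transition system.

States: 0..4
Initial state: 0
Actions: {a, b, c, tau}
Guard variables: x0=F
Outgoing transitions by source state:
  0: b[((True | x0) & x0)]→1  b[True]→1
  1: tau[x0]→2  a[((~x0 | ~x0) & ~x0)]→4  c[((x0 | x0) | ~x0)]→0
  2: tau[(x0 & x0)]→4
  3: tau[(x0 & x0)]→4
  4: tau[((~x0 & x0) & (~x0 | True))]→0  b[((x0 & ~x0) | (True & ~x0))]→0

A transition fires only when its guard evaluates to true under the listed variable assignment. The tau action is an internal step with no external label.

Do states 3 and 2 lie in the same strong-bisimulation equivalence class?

Answer: BISIMILAR

Working:
Refine partition for ~:
  round 0: {{0,1,2,3,4}}
  round 1: {{0,4},{1},{2,3}}
  round 2: {{0},{1},{2,3},{4}}
Fixed point at round 3; 4 class(es).
3∈{2,3}, 2∈{2,3}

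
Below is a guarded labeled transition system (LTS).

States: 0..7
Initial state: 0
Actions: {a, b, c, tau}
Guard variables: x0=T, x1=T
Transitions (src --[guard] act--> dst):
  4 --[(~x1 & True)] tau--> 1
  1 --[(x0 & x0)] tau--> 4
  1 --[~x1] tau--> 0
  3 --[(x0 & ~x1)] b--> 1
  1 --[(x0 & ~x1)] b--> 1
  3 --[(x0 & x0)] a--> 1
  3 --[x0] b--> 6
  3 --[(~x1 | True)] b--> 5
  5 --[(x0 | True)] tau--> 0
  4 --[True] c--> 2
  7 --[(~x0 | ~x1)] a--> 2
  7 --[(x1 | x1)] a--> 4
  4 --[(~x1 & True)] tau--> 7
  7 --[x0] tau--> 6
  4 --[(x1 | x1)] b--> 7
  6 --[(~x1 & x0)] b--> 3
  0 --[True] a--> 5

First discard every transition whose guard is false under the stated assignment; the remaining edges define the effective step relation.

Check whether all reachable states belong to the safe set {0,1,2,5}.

Inv-set: {0,1,2,5}
Reach set: {0,5}
  0: ok
  5: ok

Answer: INVARIANT HOLDS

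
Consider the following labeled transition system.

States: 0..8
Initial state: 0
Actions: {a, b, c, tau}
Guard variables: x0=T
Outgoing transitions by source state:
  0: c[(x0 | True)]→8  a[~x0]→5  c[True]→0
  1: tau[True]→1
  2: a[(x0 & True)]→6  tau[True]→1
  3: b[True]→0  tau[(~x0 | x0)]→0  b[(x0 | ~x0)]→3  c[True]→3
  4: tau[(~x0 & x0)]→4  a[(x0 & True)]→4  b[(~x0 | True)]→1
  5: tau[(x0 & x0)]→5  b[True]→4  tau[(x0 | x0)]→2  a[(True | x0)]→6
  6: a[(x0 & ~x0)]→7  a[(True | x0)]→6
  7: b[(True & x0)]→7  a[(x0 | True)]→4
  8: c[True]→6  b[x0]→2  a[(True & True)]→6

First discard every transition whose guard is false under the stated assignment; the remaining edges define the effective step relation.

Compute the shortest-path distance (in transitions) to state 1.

Answer: 3

Working:
BFS to 1:
  depth 0: {0}
  depth 1: {8}
  depth 2: {2,6}
  depth 3: {1}
depth(1)=3, e.g. c·b·tau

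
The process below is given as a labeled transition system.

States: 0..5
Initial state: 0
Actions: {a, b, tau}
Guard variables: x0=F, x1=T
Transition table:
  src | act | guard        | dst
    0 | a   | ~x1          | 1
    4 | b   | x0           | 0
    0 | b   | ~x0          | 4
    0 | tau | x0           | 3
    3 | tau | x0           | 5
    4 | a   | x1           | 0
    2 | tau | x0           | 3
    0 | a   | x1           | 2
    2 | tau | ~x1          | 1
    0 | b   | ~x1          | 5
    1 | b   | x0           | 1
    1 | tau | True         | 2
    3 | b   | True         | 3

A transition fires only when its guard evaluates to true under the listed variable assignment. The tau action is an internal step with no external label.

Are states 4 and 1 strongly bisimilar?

Refine partition for ~:
  π0 = {{0,1,2,3,4,5}}
  π1 = {{0},{1},{2,5},{3},{4}}
Fixed point at round 2; 5 class(es).
4∈{4}, 1∈{1}

Answer: NOT BISIMILAR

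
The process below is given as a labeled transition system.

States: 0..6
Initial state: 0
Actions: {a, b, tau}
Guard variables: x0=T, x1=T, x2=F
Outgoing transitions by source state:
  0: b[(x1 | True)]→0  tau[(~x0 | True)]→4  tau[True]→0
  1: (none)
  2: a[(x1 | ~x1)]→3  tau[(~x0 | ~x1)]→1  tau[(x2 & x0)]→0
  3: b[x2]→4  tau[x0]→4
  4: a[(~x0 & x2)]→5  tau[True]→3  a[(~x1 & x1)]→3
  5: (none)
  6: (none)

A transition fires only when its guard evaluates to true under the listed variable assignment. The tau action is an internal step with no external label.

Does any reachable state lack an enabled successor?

Answer: DEADLOCK-FREE

Working:
R = {0,3,4}
  0: b→0  tau→0  tau→4  [3 exit(s)]
  3: tau→4  [1 exit(s)]
  4: tau→3  [1 exit(s)]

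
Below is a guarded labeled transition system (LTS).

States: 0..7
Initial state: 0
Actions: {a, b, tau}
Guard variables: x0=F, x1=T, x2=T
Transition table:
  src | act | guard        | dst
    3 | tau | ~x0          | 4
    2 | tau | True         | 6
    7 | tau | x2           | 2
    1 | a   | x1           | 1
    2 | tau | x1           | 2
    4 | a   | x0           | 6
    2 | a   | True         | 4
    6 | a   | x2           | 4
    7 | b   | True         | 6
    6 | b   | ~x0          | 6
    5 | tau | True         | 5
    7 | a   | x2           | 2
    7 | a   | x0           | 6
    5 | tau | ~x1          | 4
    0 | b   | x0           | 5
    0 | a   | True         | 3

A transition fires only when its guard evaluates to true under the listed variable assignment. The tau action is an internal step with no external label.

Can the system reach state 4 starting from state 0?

12 transition(s) survive guard evaluation.
L0 = {0}
L1 = {3}  cumulative {0,3}
L2 = {4}  cumulative {0,3,4}
R = {0,3,4}
trace reaching 4: a·tau

Answer: REACHABLE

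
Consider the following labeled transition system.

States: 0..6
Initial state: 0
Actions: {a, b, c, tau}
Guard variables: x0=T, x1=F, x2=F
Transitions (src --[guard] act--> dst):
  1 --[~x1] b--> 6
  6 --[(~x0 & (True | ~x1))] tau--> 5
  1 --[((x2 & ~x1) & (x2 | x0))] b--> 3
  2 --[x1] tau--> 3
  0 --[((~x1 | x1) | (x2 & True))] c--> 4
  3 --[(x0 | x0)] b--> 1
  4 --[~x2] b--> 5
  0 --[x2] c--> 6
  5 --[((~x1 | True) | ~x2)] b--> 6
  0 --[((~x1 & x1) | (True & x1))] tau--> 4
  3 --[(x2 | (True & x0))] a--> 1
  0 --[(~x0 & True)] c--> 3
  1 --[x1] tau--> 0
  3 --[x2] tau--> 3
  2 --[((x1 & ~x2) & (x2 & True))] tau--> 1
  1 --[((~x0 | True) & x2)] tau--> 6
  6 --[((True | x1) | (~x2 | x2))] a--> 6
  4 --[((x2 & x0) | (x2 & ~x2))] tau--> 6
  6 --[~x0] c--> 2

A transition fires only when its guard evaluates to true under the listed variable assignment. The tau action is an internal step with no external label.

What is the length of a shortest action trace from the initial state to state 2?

Breadth-first toward 2:
  L0 = {0}
  L1 = {4}
  L2 = {5}
  L3 = {6}
2 never appears.

Answer: UNREACHABLE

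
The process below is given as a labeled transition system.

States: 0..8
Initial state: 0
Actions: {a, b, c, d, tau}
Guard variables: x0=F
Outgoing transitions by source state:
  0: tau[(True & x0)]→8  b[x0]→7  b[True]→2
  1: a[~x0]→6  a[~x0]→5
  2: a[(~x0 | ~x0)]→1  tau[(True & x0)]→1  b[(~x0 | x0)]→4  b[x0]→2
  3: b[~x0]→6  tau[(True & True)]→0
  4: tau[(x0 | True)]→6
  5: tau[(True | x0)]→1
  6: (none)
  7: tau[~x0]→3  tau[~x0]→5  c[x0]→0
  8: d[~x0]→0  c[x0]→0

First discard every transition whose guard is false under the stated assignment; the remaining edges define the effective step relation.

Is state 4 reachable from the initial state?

After dropping false guards: 12 live edges.
L0 = {0}
L1 = {2}  now seen {0,2}
L2 = {1,4}  now seen {0,1,2,4}
L3 = {5,6}  now seen {0,1,2,4,5,6}
Reachable = {0,1,2,4,5,6}
Path to 4: b·b

Answer: REACHABLE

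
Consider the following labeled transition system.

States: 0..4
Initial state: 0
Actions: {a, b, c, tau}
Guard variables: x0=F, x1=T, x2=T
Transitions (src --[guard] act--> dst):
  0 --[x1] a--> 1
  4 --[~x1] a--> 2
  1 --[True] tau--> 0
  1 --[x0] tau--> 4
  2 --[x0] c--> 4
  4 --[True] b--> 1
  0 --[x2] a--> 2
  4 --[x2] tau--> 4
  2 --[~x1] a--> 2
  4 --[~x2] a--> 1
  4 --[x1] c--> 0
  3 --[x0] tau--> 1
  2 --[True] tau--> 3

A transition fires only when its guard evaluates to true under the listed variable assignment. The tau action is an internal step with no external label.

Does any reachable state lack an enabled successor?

R = {0,1,2,3}
  0: a→1  a→2  [2 out]
  1: tau→0  [1 out]
  2: tau→3  [1 out]
  3: ∅  [no exit]
Path to 3: a·tau

Answer: DEADLOCK at state 3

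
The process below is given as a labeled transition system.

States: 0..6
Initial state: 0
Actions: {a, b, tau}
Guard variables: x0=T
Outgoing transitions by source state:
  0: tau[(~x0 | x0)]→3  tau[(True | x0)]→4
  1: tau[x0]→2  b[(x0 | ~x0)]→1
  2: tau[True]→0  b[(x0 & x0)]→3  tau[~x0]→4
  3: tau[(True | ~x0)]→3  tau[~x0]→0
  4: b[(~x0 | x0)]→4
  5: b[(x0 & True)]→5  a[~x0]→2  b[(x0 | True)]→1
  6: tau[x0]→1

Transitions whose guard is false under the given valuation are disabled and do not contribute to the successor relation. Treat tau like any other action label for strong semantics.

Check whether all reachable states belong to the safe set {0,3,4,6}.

Answer: INVARIANT HOLDS

Trace:
Allowed set {0,3,4,6}
Reachable = {0,3,4}
  0: ok
  3: ok
  4: ok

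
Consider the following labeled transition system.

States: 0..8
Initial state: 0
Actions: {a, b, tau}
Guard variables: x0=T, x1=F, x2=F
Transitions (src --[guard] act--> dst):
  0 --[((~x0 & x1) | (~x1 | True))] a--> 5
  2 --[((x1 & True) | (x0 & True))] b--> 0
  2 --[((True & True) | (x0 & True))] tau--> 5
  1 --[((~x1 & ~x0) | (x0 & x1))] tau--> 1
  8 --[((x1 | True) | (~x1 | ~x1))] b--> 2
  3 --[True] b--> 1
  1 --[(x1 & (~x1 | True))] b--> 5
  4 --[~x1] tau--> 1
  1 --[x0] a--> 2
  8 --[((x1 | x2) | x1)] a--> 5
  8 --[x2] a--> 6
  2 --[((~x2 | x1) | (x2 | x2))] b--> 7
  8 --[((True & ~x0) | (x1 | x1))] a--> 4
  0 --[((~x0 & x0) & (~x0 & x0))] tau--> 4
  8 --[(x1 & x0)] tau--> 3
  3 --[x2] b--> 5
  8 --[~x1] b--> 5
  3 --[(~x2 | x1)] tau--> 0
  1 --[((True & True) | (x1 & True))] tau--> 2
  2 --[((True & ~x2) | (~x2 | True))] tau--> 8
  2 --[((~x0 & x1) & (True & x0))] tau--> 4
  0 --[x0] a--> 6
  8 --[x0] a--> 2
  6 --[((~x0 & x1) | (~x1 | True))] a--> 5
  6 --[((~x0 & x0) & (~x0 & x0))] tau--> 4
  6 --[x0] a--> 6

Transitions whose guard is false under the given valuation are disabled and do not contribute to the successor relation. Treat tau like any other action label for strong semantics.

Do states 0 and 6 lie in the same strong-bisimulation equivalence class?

Answer: BISIMILAR

Working:
Refine partition for ~:
  P[0] = {{0,1,2,3,4,5,6,7,8}}
  P[1] = {{0,6},{1},{2,3},{4},{5,7},{8}}
  P[2] = {{0,6},{1},{2},{3},{4},{5,7},{8}}
Fixed point at round 3; 7 class(es).
[0]={0,6}  [6]={0,6}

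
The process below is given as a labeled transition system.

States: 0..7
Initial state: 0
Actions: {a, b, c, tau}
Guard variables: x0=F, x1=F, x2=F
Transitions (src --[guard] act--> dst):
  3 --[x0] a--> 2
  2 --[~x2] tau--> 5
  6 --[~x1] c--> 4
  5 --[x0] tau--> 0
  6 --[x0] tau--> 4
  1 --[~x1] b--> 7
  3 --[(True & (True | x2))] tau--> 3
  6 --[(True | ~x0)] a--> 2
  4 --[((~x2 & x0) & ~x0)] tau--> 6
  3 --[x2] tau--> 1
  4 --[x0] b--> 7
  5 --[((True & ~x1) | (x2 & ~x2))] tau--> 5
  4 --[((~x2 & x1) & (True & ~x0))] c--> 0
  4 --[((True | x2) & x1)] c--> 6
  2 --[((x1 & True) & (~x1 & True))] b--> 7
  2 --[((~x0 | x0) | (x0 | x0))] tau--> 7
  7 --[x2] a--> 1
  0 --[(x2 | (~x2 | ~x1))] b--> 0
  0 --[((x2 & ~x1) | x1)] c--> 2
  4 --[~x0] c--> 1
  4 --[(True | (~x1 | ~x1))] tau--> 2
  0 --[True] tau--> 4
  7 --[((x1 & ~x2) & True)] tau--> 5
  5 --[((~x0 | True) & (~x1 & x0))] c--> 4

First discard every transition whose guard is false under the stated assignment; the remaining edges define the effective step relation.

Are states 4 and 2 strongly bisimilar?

Compute ~ classes (split until stable):
  P[0] = {{0,1,2,3,4,5,6,7}}
  P[1] = {{0},{1},{2,3,5},{4},{6},{7}}
  P[2] = {{0},{1},{2},{3,5},{4},{6},{7}}
7 equivalence class(es) (converged in 3)
[4]={4}  [2]={2}

Answer: NOT BISIMILAR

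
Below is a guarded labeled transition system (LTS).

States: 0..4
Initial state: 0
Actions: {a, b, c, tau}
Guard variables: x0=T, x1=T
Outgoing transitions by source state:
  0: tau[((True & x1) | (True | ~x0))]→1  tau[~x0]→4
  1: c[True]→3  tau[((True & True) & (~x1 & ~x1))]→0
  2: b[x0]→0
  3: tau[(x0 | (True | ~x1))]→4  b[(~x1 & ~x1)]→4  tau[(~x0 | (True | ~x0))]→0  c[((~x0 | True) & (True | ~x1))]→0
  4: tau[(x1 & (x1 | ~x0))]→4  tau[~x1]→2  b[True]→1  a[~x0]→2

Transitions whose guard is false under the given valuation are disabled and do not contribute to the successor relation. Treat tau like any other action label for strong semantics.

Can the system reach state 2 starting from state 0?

Answer: UNREACHABLE

Working:
8 transition(s) survive guard evaluation.
Layer 0: {0}
Layer 1: {1}  now seen {0,1}
Layer 2: {3}  now seen {0,1,3}
Layer 3: {4}  now seen {0,1,3,4}
Reach set: {0,1,3,4}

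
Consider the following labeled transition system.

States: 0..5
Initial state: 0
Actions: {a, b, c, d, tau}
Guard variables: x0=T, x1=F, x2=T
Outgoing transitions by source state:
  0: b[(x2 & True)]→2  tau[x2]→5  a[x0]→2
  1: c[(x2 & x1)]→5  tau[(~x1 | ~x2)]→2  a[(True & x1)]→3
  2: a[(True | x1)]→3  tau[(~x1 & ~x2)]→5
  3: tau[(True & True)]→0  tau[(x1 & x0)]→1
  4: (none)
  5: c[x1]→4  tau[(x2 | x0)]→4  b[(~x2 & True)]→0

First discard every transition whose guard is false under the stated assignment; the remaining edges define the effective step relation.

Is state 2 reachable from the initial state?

Answer: REACHABLE

Analysis:
Guard filter leaves 7 enabled edge(s).
Layer 0: {0}
Layer 1: {2,5}  cumulative {0,2,5}
Layer 2: {3,4}  cumulative {0,2,3,4,5}
Reach set: {0,2,3,4,5}
Path to 2: b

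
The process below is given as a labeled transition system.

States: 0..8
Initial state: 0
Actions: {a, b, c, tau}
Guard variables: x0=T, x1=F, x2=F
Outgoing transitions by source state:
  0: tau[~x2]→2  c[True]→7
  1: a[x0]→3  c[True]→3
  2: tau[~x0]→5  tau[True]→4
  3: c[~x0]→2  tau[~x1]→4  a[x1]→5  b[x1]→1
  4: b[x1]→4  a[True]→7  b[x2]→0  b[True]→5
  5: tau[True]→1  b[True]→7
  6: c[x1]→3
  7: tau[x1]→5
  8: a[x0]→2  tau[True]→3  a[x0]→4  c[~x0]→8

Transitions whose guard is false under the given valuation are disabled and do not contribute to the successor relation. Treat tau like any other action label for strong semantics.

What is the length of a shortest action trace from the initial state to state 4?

Answer: 2

Trace:
Breadth-first toward 4:
  L0 = {0}
  L1 = {2,7}
  L2 = {4}
first hit 4 at d=2 via tau·tau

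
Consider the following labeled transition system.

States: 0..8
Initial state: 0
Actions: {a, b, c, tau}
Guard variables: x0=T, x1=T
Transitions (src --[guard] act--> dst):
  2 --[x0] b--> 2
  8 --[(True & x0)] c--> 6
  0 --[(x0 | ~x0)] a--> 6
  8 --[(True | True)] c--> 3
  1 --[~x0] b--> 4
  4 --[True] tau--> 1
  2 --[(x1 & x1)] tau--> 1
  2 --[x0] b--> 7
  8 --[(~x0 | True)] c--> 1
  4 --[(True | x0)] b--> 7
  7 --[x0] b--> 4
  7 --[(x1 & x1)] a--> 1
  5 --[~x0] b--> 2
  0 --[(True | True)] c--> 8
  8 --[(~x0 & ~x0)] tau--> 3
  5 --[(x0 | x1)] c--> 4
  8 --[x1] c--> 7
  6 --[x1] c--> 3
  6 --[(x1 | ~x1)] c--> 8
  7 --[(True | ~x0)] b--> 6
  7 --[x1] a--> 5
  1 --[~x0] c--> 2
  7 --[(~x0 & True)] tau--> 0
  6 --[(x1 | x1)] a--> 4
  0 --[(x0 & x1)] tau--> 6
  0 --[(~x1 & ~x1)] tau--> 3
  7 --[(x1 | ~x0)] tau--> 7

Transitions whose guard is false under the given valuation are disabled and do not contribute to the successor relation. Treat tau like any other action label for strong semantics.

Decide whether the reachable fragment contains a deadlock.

Reachable = {0,1,3,4,5,6,7,8}
  0: a→6  c→8  tau→6  [deg 3]
  1: ∅  [no exit]
  3: ∅  [no exit]
  4: b→7  tau→1  [deg 2]
  5: c→4  [deg 1]
  6: a→4  c→3  c→8  [deg 3]
  7: a→1  a→5  b→4  b→6  tau→7  [deg 5]
  8: c→1  c→3  c→6  c→7  [deg 4]
Path to 1: c·c

Answer: DEADLOCK at state 1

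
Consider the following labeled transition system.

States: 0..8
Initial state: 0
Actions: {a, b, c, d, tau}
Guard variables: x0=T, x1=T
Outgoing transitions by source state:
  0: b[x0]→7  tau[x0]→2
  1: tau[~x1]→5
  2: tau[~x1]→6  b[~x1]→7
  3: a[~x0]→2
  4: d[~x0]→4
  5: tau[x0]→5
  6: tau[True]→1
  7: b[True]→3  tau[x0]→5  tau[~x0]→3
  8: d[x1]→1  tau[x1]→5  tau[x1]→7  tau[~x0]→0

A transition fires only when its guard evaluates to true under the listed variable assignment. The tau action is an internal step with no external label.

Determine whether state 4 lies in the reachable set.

Answer: UNREACHABLE

Trace:
9 transition(s) survive guard evaluation.
depth 0: {0}
depth 1: {2,7}  cumulative {0,2,7}
depth 2: {3,5}  cumulative {0,2,3,5,7}
Reach set: {0,2,3,5,7}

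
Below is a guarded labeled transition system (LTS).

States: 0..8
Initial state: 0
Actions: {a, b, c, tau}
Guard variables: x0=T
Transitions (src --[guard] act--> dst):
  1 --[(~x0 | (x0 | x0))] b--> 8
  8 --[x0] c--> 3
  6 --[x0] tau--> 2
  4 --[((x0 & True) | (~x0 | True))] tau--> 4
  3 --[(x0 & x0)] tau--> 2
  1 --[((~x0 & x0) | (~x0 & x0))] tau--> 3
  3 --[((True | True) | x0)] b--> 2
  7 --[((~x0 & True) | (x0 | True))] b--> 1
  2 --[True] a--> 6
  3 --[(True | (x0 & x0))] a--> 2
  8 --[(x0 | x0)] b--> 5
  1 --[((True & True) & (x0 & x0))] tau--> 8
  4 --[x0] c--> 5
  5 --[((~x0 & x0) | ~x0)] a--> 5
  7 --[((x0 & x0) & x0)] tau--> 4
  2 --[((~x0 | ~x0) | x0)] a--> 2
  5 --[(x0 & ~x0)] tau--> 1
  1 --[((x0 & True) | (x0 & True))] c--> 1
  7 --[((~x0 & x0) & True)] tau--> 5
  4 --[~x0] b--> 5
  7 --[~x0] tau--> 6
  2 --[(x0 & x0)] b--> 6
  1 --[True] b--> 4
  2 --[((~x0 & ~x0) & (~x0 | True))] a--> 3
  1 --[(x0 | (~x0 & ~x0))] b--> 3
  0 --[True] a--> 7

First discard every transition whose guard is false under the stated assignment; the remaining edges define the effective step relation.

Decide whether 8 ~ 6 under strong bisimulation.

Answer: NOT BISIMILAR

Trace:
Compute ~ classes (split until stable):
  π0 = {{0,1,2,3,4,5,6,7,8}}
  π1 = {{0},{1},{2},{3},{4},{5},{6},{7},{8}}
9 equivalence class(es) (converged in 2)
class of 8: {8}; class of 6: {6}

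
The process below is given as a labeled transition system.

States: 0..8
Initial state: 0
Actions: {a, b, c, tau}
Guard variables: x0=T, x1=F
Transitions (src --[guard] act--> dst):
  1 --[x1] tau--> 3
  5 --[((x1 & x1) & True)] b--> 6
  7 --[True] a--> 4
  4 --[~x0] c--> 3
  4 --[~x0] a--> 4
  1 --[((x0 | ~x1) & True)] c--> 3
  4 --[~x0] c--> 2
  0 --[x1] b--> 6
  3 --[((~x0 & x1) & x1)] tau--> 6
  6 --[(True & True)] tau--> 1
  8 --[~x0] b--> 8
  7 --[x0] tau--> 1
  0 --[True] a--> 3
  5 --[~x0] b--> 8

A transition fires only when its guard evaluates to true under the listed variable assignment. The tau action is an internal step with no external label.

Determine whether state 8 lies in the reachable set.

Guard filter leaves 5 enabled edge(s).
depth 0: {0}
depth 1: {3}  now seen {0,3}
R = {0,3}

Answer: UNREACHABLE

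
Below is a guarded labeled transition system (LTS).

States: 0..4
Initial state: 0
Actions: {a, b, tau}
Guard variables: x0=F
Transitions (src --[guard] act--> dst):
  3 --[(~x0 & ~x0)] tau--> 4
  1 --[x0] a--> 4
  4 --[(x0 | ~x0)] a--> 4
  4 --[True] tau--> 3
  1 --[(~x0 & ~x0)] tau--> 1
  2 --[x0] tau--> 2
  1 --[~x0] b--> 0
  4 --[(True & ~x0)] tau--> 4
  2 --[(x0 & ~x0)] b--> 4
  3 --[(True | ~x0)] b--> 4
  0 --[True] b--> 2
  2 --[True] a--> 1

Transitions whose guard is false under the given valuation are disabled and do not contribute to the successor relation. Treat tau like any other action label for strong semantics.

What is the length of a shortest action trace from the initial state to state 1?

Breadth-first toward 1:
  depth 0: {0}
  depth 1: {2}
  depth 2: {1}
1 enters at depth 2; path b·a

Answer: 2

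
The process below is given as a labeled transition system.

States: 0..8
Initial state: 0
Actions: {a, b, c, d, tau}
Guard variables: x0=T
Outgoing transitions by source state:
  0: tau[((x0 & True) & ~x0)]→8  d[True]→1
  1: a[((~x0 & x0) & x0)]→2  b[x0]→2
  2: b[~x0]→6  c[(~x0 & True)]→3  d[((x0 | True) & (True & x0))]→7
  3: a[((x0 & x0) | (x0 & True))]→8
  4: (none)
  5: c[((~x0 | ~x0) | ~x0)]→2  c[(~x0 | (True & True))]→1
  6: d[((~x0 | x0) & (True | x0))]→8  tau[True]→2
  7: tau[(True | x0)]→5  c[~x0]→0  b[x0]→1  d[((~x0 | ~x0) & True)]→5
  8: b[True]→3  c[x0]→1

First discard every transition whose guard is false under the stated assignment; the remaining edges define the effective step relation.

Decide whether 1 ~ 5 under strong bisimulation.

Answer: NOT BISIMILAR

Working:
Bisimulation quotient by refinement:
  round 0: {{0,1,2,3,4,5,6,7,8}}
  round 1: {{0,2},{1},{3},{4},{5},{6},{7},{8}}
  round 2: {{0},{1},{2},{3},{4},{5},{6},{7},{8}}
stable after 3 split(s): 9 block(s)
1∈{1}, 5∈{5}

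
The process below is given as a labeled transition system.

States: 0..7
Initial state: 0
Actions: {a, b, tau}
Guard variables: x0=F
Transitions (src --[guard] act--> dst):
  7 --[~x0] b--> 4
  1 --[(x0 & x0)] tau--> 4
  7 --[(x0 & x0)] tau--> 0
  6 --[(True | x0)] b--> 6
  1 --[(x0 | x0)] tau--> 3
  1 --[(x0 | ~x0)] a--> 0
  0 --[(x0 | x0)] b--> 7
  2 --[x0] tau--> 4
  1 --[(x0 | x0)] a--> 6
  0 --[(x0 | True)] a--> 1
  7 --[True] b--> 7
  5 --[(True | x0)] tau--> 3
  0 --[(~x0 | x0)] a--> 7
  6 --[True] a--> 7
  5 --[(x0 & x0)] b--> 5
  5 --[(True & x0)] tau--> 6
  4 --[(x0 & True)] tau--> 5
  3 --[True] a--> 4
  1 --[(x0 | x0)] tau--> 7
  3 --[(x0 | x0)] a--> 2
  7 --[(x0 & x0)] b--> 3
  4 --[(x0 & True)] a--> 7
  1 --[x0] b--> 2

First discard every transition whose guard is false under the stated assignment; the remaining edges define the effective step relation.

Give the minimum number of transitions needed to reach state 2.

Answer: UNREACHABLE

Trace:
BFS to 2:
  L0 = {0}
  L1 = {1,7}
  L2 = {4}
2 never appears.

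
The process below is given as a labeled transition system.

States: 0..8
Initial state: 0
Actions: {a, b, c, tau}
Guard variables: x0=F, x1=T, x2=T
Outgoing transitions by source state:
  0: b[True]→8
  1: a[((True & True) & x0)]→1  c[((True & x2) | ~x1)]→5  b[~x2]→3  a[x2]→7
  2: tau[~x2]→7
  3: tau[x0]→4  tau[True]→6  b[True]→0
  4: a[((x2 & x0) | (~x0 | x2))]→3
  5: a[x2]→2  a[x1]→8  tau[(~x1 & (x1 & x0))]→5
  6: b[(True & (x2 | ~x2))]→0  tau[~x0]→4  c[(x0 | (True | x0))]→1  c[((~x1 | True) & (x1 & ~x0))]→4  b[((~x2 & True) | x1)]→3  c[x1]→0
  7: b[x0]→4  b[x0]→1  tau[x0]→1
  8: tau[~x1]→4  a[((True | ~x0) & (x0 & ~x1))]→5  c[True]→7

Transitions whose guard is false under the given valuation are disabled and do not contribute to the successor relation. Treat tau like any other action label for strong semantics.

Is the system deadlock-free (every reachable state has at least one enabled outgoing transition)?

Answer: DEADLOCK at state 7

Trace:
R = {0,7,8}
  0: b→8  [1 exit(s)]
  7: ∅  [deadlock]
  8: c→7  [1 exit(s)]
trace reaching 7: b·c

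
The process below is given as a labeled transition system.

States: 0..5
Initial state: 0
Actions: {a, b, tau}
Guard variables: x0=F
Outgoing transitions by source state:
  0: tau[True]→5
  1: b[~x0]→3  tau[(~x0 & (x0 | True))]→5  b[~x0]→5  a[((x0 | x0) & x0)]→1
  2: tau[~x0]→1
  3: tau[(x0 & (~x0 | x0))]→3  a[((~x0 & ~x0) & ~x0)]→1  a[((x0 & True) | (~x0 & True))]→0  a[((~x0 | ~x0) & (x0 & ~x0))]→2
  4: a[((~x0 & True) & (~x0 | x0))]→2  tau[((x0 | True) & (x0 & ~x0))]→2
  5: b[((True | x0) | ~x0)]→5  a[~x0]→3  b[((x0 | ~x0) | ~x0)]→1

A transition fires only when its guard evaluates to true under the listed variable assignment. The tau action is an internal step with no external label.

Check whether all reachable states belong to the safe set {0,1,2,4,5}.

Safe = {0,1,2,4,5}
Reach set: {0,1,3,5}
  0: ok
  1: ok
  3: outside
  5: ok
reach 3 via tau·a — violates

Answer: INVARIANT VIOLATED at state 3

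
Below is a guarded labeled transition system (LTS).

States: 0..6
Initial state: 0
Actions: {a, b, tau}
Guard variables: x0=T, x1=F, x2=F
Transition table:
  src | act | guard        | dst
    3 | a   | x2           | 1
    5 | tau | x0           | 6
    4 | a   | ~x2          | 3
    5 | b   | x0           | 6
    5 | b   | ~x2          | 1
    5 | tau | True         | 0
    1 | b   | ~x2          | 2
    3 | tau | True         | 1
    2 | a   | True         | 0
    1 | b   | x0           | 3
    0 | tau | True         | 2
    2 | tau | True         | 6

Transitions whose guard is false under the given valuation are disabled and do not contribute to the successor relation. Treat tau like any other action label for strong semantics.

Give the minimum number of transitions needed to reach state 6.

Layered search for 6:
  Layer 0: {0}
  Layer 1: {2}
  Layer 2: {6}
first hit 6 at d=2 via tau·tau

Answer: 2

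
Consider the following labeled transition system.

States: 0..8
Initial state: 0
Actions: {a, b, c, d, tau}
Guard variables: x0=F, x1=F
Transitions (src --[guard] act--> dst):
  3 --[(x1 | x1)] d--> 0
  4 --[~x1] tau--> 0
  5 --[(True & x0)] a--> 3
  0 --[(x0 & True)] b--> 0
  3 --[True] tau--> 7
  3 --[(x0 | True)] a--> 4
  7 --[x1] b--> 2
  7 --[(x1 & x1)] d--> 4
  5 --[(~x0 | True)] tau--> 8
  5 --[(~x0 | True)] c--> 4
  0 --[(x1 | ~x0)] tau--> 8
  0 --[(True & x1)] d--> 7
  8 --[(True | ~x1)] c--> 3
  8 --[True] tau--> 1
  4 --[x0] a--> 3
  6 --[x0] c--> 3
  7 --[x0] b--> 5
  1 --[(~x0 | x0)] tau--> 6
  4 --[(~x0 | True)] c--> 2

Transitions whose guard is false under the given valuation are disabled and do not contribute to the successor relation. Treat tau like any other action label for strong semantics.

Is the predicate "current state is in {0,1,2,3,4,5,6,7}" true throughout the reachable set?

Safe = {0,1,2,3,4,5,6,7}
Reach set: {0,1,2,3,4,6,7,8}
  0: ✓
  1: ✓
  2: ✓
  3: ✓
  4: ✓
  6: ✓
  7: ✓
  8: outside
witness against invariant: tau → 8

Answer: INVARIANT VIOLATED at state 8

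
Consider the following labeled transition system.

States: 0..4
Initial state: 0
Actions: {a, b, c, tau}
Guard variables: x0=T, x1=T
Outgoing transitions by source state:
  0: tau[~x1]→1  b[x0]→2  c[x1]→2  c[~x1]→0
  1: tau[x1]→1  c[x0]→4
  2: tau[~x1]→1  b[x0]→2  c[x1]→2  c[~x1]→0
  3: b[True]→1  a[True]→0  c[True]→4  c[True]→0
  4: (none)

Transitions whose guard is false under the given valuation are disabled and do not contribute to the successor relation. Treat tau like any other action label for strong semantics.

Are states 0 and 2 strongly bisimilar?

Answer: BISIMILAR

Analysis:
Bisimulation quotient by refinement:
  P[0] = {{0,1,2,3,4}}
  P[1] = {{0,2},{1},{3},{4}}
Fixed point at round 2; 4 class(es).
0∈{0,2}, 2∈{0,2}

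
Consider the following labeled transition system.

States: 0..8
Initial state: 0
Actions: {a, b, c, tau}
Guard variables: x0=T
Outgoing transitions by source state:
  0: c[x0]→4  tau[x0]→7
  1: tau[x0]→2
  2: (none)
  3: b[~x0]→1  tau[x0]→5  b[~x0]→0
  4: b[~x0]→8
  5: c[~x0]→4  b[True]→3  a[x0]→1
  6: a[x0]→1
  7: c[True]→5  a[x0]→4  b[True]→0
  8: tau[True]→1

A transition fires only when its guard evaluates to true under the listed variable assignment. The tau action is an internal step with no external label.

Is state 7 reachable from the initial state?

Answer: REACHABLE

Working:
After dropping false guards: 11 live edges.
Layer 0: {0}
Layer 1: {4,7}  cumulative {0,4,7}
Layer 2: {5}  cumulative {0,4,5,7}
Layer 3: {1,3}  cumulative {0,1,3,4,5,7}
Layer 4: {2}  cumulative {0,1,2,3,4,5,7}
R = {0,1,2,3,4,5,7}
trace reaching 7: tau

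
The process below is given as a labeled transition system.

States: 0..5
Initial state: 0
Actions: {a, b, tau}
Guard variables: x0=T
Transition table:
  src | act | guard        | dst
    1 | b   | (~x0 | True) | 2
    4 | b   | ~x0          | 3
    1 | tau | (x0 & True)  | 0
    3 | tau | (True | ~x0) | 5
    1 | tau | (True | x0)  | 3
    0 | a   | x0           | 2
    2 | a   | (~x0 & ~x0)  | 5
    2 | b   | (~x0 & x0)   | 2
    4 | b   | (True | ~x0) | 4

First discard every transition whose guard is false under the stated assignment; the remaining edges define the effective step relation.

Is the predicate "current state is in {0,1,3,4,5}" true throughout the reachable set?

Answer: INVARIANT VIOLATED at state 2

Analysis:
Allowed set {0,1,3,4,5}
Reachable = {0,2}
  0: safe
  2: VIOLATES
reach 2 via a — violates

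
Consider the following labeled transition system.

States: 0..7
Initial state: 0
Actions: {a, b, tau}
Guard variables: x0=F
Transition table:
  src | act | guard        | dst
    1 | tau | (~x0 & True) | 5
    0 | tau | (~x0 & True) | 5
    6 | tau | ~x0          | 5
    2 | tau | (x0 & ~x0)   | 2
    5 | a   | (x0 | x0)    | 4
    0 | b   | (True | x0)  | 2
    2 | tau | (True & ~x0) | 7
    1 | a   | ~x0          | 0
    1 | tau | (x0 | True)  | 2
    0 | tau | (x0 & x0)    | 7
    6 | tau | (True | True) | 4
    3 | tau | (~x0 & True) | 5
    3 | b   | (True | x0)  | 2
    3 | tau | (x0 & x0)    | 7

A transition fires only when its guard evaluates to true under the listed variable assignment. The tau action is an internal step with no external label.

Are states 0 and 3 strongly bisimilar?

Answer: BISIMILAR

Working:
Refine partition for ~:
  P[0] = {{0,1,2,3,4,5,6,7}}
  P[1] = {{0,3},{1},{2,6},{4,5,7}}
4 equivalence class(es) (converged in 2)
class of 0: {0,3}; class of 3: {0,3}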